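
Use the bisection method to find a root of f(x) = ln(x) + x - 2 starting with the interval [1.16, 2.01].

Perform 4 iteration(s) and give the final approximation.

f(x) = ln(x) + x - 2
Initial interval: [1.16, 2.01]

Iteration 1:
  c_1 = (1.160000 + 2.010000)/2 = 1.585000
  f(c_1) = f(1.585000) = 0.045584
  f(a) × f(c) < 0, new interval: [1.160000, 1.585000]
Iteration 2:
  c_2 = (1.160000 + 1.585000)/2 = 1.372500
  f(c_2) = f(1.372500) = -0.310866
  f(a) × f(c) ≥ 0, new interval: [1.372500, 1.585000]
Iteration 3:
  c_3 = (1.372500 + 1.585000)/2 = 1.478750
  f(c_3) = f(1.478750) = -0.130053
  f(a) × f(c) ≥ 0, new interval: [1.478750, 1.585000]
Iteration 4:
  c_4 = (1.478750 + 1.585000)/2 = 1.531875
  f(c_4) = f(1.531875) = -0.041633
  f(a) × f(c) ≥ 0, new interval: [1.531875, 1.585000]

After 4 iteration(s), the approximation is c_4 = 1.531875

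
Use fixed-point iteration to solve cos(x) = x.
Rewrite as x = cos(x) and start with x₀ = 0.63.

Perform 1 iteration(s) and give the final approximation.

Equation: cos(x) = x
Fixed-point form: x = cos(x)
x₀ = 0.63

x_1 = g(0.630000) = 0.808028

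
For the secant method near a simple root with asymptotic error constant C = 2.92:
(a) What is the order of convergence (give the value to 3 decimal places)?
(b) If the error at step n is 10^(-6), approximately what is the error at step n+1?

(a) Secant method has superlinear convergence with order φ = (1+√5)/2 ≈ 1.618.
    This means |e_{n+1}| ≈ C|e_n|^1.618.

(b) With |e_n| = 10^(-6) and C = 2.92:
    |e_{n+1}| ≈ 2.92 × (10^(-6))^1.618 = 2.92 × 10^(-9.71)

(a) ≈ 1.618 (golden ratio); (b) |e_{n+1}| ≈ 5.717e-10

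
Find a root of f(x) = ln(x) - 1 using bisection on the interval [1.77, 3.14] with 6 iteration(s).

f(x) = ln(x) - 1
Initial interval: [1.77, 3.14]

Iteration 1:
  c_1 = (1.770000 + 3.140000)/2 = 2.455000
  f(c_1) = f(2.455000) = -0.101873
  f(a) × f(c) ≥ 0, new interval: [2.455000, 3.140000]
Iteration 2:
  c_2 = (2.455000 + 3.140000)/2 = 2.797500
  f(c_2) = f(2.797500) = 0.028726
  f(a) × f(c) < 0, new interval: [2.455000, 2.797500]
Iteration 3:
  c_3 = (2.455000 + 2.797500)/2 = 2.626250
  f(c_3) = f(2.626250) = -0.034443
  f(a) × f(c) ≥ 0, new interval: [2.626250, 2.797500]
Iteration 4:
  c_4 = (2.626250 + 2.797500)/2 = 2.711875
  f(c_4) = f(2.711875) = -0.002360
  f(a) × f(c) ≥ 0, new interval: [2.711875, 2.797500]
Iteration 5:
  c_5 = (2.711875 + 2.797500)/2 = 2.754688
  f(c_5) = f(2.754688) = 0.013304
  f(a) × f(c) < 0, new interval: [2.711875, 2.754688]
Iteration 6:
  c_6 = (2.711875 + 2.754688)/2 = 2.733281
  f(c_6) = f(2.733281) = 0.005503
  f(a) × f(c) < 0, new interval: [2.711875, 2.733281]

After 6 iteration(s), the approximation is c_6 = 2.733281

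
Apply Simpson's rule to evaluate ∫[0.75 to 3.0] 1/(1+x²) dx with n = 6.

f(x) = 1/(1+x²)
a = 0.75, b = 3.0, n = 6
h = (b - a)/n = 0.375000

Simpson's rule: (h/3)[f(x₀) + 4f(x₁) + 2f(x₂) + ... + f(xₙ)]

x_0 = 0.7500, f(x_0) = 0.640000, coefficient = 1
x_1 = 1.1250, f(x_1) = 0.441379, coefficient = 4
x_2 = 1.5000, f(x_2) = 0.307692, coefficient = 2
x_3 = 1.8750, f(x_3) = 0.221453, coefficient = 4
x_4 = 2.2500, f(x_4) = 0.164948, coefficient = 2
x_5 = 2.6250, f(x_5) = 0.126733, coefficient = 4
x_6 = 3.0000, f(x_6) = 0.100000, coefficient = 1

I ≈ (0.375000/3) × 4.843543 = 0.605443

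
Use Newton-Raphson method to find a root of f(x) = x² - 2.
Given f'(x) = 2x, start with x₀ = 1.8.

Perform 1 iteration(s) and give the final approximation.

f(x) = x² - 2
f'(x) = 2x
x₀ = 1.8

Newton-Raphson formula: x_{n+1} = x_n - f(x_n)/f'(x_n)

Iteration 1:
  f(1.800000) = 1.240000
  f'(1.800000) = 3.600000
  x_1 = 1.800000 - 1.240000/3.600000 = 1.455556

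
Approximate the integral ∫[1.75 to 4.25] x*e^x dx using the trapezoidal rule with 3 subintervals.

f(x) = x*e^x
a = 1.75, b = 4.25, n = 3
h = (b - a)/n = 0.833333

Trapezoidal rule: (h/2)[f(x₀) + 2f(x₁) + 2f(x₂) + ... + f(xₙ)]

x_0 = 1.7500, f(x_0) = 10.070555, coefficient = 1
x_1 = 2.5833, f(x_1) = 34.206439, coefficient = 2
x_2 = 3.4167, f(x_2) = 104.097929, coefficient = 2
x_3 = 4.2500, f(x_3) = 297.948002, coefficient = 1

I ≈ (0.833333/2) × 584.627293 = 243.594705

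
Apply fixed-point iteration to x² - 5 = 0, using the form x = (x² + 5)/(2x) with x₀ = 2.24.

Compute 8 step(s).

Equation: x² - 5 = 0
Fixed-point form: x = (x² + 5)/(2x)
x₀ = 2.24

x_1 = g(2.240000) = 2.236071
x_2 = g(2.236071) = 2.236068
x_3 = g(2.236068) = 2.236068
x_4 = g(2.236068) = 2.236068
x_5 = g(2.236068) = 2.236068
x_6 = g(2.236068) = 2.236068
x_7 = g(2.236068) = 2.236068
x_8 = g(2.236068) = 2.236068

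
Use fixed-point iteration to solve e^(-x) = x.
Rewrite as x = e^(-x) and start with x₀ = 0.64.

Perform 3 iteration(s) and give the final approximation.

Equation: e^(-x) = x
Fixed-point form: x = e^(-x)
x₀ = 0.64

x_1 = g(0.640000) = 0.527292
x_2 = g(0.527292) = 0.590201
x_3 = g(0.590201) = 0.554216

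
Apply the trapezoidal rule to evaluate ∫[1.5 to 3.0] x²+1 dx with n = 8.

f(x) = x²+1
a = 1.5, b = 3.0, n = 8
h = (b - a)/n = 0.187500

Trapezoidal rule: (h/2)[f(x₀) + 2f(x₁) + 2f(x₂) + ... + f(xₙ)]

x_0 = 1.5000, f(x_0) = 3.250000, coefficient = 1
x_1 = 1.6875, f(x_1) = 3.847656, coefficient = 2
x_2 = 1.8750, f(x_2) = 4.515625, coefficient = 2
x_3 = 2.0625, f(x_3) = 5.253906, coefficient = 2
x_4 = 2.2500, f(x_4) = 6.062500, coefficient = 2
x_5 = 2.4375, f(x_5) = 6.941406, coefficient = 2
x_6 = 2.6250, f(x_6) = 7.890625, coefficient = 2
x_7 = 2.8125, f(x_7) = 8.910156, coefficient = 2
x_8 = 3.0000, f(x_8) = 10.000000, coefficient = 1

I ≈ (0.187500/2) × 100.093750 = 9.383789
Exact value: 9.375000
Error: 0.008789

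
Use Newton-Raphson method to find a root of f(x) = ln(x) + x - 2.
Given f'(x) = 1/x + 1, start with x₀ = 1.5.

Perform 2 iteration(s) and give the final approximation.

f(x) = ln(x) + x - 2
f'(x) = 1/x + 1
x₀ = 1.5

Newton-Raphson formula: x_{n+1} = x_n - f(x_n)/f'(x_n)

Iteration 1:
  f(1.500000) = -0.094535
  f'(1.500000) = 1.666667
  x_1 = 1.500000 - (-0.094535)/1.666667 = 1.556721
Iteration 2:
  f(1.556721) = -0.000697
  f'(1.556721) = 1.642376
  x_2 = 1.556721 - (-0.000697)/1.642376 = 1.557146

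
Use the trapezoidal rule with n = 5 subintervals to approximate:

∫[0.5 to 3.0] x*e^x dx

f(x) = x*e^x
a = 0.5, b = 3.0, n = 5
h = (b - a)/n = 0.500000

Trapezoidal rule: (h/2)[f(x₀) + 2f(x₁) + 2f(x₂) + ... + f(xₙ)]

x_0 = 0.5000, f(x_0) = 0.824361, coefficient = 1
x_1 = 1.0000, f(x_1) = 2.718282, coefficient = 2
x_2 = 1.5000, f(x_2) = 6.722534, coefficient = 2
x_3 = 2.0000, f(x_3) = 14.778112, coefficient = 2
x_4 = 2.5000, f(x_4) = 30.456235, coefficient = 2
x_5 = 3.0000, f(x_5) = 60.256611, coefficient = 1

I ≈ (0.500000/2) × 170.431296 = 42.607824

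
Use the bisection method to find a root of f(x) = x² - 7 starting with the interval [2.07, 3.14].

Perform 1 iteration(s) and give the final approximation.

f(x) = x² - 7
Initial interval: [2.07, 3.14]

Iteration 1:
  c_1 = (2.070000 + 3.140000)/2 = 2.605000
  f(c_1) = f(2.605000) = -0.213975
  f(a) × f(c) ≥ 0, new interval: [2.605000, 3.140000]

After 1 iteration(s), the approximation is c_1 = 2.605000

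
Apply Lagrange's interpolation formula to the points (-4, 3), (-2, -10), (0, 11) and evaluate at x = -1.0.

Lagrange interpolation formula:
P(x) = Σ yᵢ × Lᵢ(x)
where Lᵢ(x) = Π_{j≠i} (x - xⱼ)/(xᵢ - xⱼ)

L_0(-1.0) = (-1.0 - (-2))/(-4 - (-2)) × (-1.0 - 0)/(-4 - 0) = -0.125000
L_1(-1.0) = (-1.0 - (-4))/(-2 - (-4)) × (-1.0 - 0)/(-2 - 0) = 0.750000
L_2(-1.0) = (-1.0 - (-4))/(0 - (-4)) × (-1.0 - (-2))/(0 - (-2)) = 0.375000

P(-1.0) = 3×L_0(-1.0) + (-10)×L_1(-1.0) + 11×L_2(-1.0)
P(-1.0) = -3.750000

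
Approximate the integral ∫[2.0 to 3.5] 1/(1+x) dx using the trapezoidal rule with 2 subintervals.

f(x) = 1/(1+x)
a = 2.0, b = 3.5, n = 2
h = (b - a)/n = 0.750000

Trapezoidal rule: (h/2)[f(x₀) + 2f(x₁) + 2f(x₂) + ... + f(xₙ)]

x_0 = 2.0000, f(x_0) = 0.333333, coefficient = 1
x_1 = 2.7500, f(x_1) = 0.266667, coefficient = 2
x_2 = 3.5000, f(x_2) = 0.222222, coefficient = 1

I ≈ (0.750000/2) × 1.088889 = 0.408333
Exact value: 0.405465
Error: 0.002868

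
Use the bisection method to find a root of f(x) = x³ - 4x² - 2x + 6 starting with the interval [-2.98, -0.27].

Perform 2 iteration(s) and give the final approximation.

f(x) = x³ - 4x² - 2x + 6
Initial interval: [-2.98, -0.27]

Iteration 1:
  c_1 = (-2.980000 + (-0.270000))/2 = -1.625000
  f(c_1) = f(-1.625000) = -5.603516
  f(a) × f(c) ≥ 0, new interval: [-1.625000, -0.270000]
Iteration 2:
  c_2 = (-1.625000 + (-0.270000))/2 = -0.947500
  f(c_2) = f(-0.947500) = 3.453351
  f(a) × f(c) < 0, new interval: [-1.625000, -0.947500]

After 2 iteration(s), the approximation is c_2 = -0.947500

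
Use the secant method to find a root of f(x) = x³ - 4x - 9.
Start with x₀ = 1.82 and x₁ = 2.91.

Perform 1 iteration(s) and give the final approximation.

f(x) = x³ - 4x - 9
x₀ = 1.82, x₁ = 2.91

Secant formula: x_{n+1} = x_n - f(x_n)(x_n - x_{n-1})/(f(x_n) - f(x_{n-1}))

Iteration 1:
  f(1.820000) = -10.251432
  f(2.910000) = 4.002171
  x_2 = 2.910000 - 4.002171×(2.910000 - 1.820000)/(4.002171 - (-10.251432))
       = 2.603946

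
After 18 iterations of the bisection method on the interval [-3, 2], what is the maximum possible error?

Bisection error bound: |error| ≤ (b-a)/2^n
|error| ≤ (2 - (-3))/2^18 = 5/2^18
|error| ≤ 0.0000190735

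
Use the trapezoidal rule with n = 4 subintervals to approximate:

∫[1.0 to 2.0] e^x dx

f(x) = e^x
a = 1.0, b = 2.0, n = 4
h = (b - a)/n = 0.250000

Trapezoidal rule: (h/2)[f(x₀) + 2f(x₁) + 2f(x₂) + ... + f(xₙ)]

x_0 = 1.0000, f(x_0) = 2.718282, coefficient = 1
x_1 = 1.2500, f(x_1) = 3.490343, coefficient = 2
x_2 = 1.5000, f(x_2) = 4.481689, coefficient = 2
x_3 = 1.7500, f(x_3) = 5.754603, coefficient = 2
x_4 = 2.0000, f(x_4) = 7.389056, coefficient = 1

I ≈ (0.250000/2) × 37.560607 = 4.695076
Exact value: 4.670774
Error: 0.024302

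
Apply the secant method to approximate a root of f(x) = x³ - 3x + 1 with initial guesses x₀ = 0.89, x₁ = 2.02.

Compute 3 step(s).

f(x) = x³ - 3x + 1
x₀ = 0.89, x₁ = 2.02

Secant formula: x_{n+1} = x_n - f(x_n)(x_n - x_{n-1})/(f(x_n) - f(x_{n-1}))

Iteration 1:
  f(0.890000) = -0.965031
  f(2.020000) = 3.182408
  x_2 = 2.020000 - 3.182408×(2.020000 - 0.890000)/(3.182408 - (-0.965031))
       = 1.152930
Iteration 2:
  f(2.020000) = 3.182408
  f(1.152930) = -0.926261
  x_3 = 1.152930 - (-0.926261)×(1.152930 - 2.020000)/(-0.926261 - 3.182408)
       = 1.348403
Iteration 3:
  f(1.152930) = -0.926261
  f(1.348403) = -0.593556
  x_4 = 1.348403 - (-0.593556)×(1.348403 - 1.152930)/(-0.593556 - (-0.926261))
       = 1.697133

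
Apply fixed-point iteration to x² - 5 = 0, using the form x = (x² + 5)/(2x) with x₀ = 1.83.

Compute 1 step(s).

Equation: x² - 5 = 0
Fixed-point form: x = (x² + 5)/(2x)
x₀ = 1.83

x_1 = g(1.830000) = 2.281120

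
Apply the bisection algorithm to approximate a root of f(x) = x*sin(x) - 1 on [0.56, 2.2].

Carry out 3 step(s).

f(x) = x*sin(x) - 1
Initial interval: [0.56, 2.2]

Iteration 1:
  c_1 = (0.560000 + 2.200000)/2 = 1.380000
  f(c_1) = f(1.380000) = 0.354958
  f(a) × f(c) < 0, new interval: [0.560000, 1.380000]
Iteration 2:
  c_2 = (0.560000 + 1.380000)/2 = 0.970000
  f(c_2) = f(0.970000) = -0.199861
  f(a) × f(c) ≥ 0, new interval: [0.970000, 1.380000]
Iteration 3:
  c_3 = (0.970000 + 1.380000)/2 = 1.175000
  f(c_3) = f(1.175000) = 0.084161
  f(a) × f(c) < 0, new interval: [0.970000, 1.175000]

After 3 iteration(s), the approximation is c_3 = 1.175000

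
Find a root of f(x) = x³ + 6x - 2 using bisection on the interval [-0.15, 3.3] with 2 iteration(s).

f(x) = x³ + 6x - 2
Initial interval: [-0.15, 3.3]

Iteration 1:
  c_1 = (-0.150000 + 3.300000)/2 = 1.575000
  f(c_1) = f(1.575000) = 11.356984
  f(a) × f(c) < 0, new interval: [-0.150000, 1.575000]
Iteration 2:
  c_2 = (-0.150000 + 1.575000)/2 = 0.712500
  f(c_2) = f(0.712500) = 2.636705
  f(a) × f(c) < 0, new interval: [-0.150000, 0.712500]

After 2 iteration(s), the approximation is c_2 = 0.712500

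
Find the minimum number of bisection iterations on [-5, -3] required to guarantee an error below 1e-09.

We need (b-a)/2^n ≤ 1e-09
(-3 - (-5))/2^n ≤ 1e-09
2/2^n ≤ 1e-09
2^n ≥ 2000000000
n ≥ log₂(2000000000) = 30.90
n ≥ 31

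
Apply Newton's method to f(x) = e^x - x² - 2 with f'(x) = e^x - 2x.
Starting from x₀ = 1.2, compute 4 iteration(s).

f(x) = e^x - x² - 2
f'(x) = e^x - 2x
x₀ = 1.2

Newton-Raphson formula: x_{n+1} = x_n - f(x_n)/f'(x_n)

Iteration 1:
  f(1.200000) = -0.119883
  f'(1.200000) = 0.920117
  x_1 = 1.200000 - (-0.119883)/0.920117 = 1.330291
Iteration 2:
  f(1.330291) = 0.012470
  f'(1.330291) = 1.121562
  x_2 = 1.330291 - 0.012470/1.121562 = 1.319173
Iteration 3:
  f(1.319173) = 0.000109
  f'(1.319173) = 1.101981
  x_3 = 1.319173 - 0.000109/1.101981 = 1.319074
Iteration 4:
  f(1.319074) = 0.000000
  f'(1.319074) = 1.101808
  x_4 = 1.319074 - 0.000000/1.101808 = 1.319074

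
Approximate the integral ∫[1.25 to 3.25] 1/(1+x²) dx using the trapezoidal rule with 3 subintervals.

f(x) = 1/(1+x²)
a = 1.25, b = 3.25, n = 3
h = (b - a)/n = 0.666667

Trapezoidal rule: (h/2)[f(x₀) + 2f(x₁) + 2f(x₂) + ... + f(xₙ)]

x_0 = 1.2500, f(x_0) = 0.390244, coefficient = 1
x_1 = 1.9167, f(x_1) = 0.213967, coefficient = 2
x_2 = 2.5833, f(x_2) = 0.130317, coefficient = 2
x_3 = 3.2500, f(x_3) = 0.086486, coefficient = 1

I ≈ (0.666667/2) × 1.165298 = 0.388433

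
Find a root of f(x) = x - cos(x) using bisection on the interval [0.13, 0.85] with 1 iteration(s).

f(x) = x - cos(x)
Initial interval: [0.13, 0.85]

Iteration 1:
  c_1 = (0.130000 + 0.850000)/2 = 0.490000
  f(c_1) = f(0.490000) = -0.392333
  f(a) × f(c) ≥ 0, new interval: [0.490000, 0.850000]

After 1 iteration(s), the approximation is c_1 = 0.490000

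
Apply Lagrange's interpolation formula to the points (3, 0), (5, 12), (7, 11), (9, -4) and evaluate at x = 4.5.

Lagrange interpolation formula:
P(x) = Σ yᵢ × Lᵢ(x)
where Lᵢ(x) = Π_{j≠i} (x - xⱼ)/(xᵢ - xⱼ)

L_0(4.5) = (4.5 - 5)/(3 - 5) × (4.5 - 7)/(3 - 7) × (4.5 - 9)/(3 - 9) = 0.117188
L_1(4.5) = (4.5 - 3)/(5 - 3) × (4.5 - 7)/(5 - 7) × (4.5 - 9)/(5 - 9) = 1.054688
L_2(4.5) = (4.5 - 3)/(7 - 3) × (4.5 - 5)/(7 - 5) × (4.5 - 9)/(7 - 9) = -0.210938
L_3(4.5) = (4.5 - 3)/(9 - 3) × (4.5 - 5)/(9 - 5) × (4.5 - 7)/(9 - 7) = 0.039062

P(4.5) = 0×L_0(4.5) + 12×L_1(4.5) + 11×L_2(4.5) + (-4)×L_3(4.5)
P(4.5) = 10.179688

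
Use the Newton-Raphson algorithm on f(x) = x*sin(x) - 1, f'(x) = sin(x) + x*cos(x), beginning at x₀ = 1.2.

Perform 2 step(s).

f(x) = x*sin(x) - 1
f'(x) = sin(x) + x*cos(x)
x₀ = 1.2

Newton-Raphson formula: x_{n+1} = x_n - f(x_n)/f'(x_n)

Iteration 1:
  f(1.200000) = 0.118447
  f'(1.200000) = 1.366868
  x_1 = 1.200000 - 0.118447/1.366868 = 1.113344
Iteration 2:
  f(1.113344) = -0.001129
  f'(1.113344) = 1.388904
  x_2 = 1.113344 - (-0.001129)/1.388904 = 1.114157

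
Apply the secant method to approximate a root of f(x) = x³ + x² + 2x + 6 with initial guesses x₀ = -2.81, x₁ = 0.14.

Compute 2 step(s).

f(x) = x³ + x² + 2x + 6
x₀ = -2.81, x₁ = 0.14

Secant formula: x_{n+1} = x_n - f(x_n)(x_n - x_{n-1})/(f(x_n) - f(x_{n-1}))

Iteration 1:
  f(-2.810000) = -13.911941
  f(0.140000) = 6.302344
  x_2 = 0.140000 - 6.302344×(0.140000 - (-2.810000))/(6.302344 - (-13.911941))
       = -0.779741
Iteration 2:
  f(0.140000) = 6.302344
  f(-0.779741) = 4.574434
  x_3 = -0.779741 - 4.574434×(-0.779741 - 0.140000)/(4.574434 - 6.302344)
       = -3.214646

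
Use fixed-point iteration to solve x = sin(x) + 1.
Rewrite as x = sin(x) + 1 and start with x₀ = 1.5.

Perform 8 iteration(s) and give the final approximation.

Equation: x = sin(x) + 1
Fixed-point form: x = sin(x) + 1
x₀ = 1.5

x_1 = g(1.500000) = 1.997495
x_2 = g(1.997495) = 1.910337
x_3 = g(1.910337) = 1.942908
x_4 = g(1.942908) = 1.931562
x_5 = g(1.931562) = 1.935627
x_6 = g(1.935627) = 1.934184
x_7 = g(1.934184) = 1.934698
x_8 = g(1.934698) = 1.934515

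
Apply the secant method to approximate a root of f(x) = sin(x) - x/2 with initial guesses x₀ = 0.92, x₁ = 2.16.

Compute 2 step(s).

f(x) = sin(x) - x/2
x₀ = 0.92, x₁ = 2.16

Secant formula: x_{n+1} = x_n - f(x_n)(x_n - x_{n-1})/(f(x_n) - f(x_{n-1}))

Iteration 1:
  f(0.920000) = 0.335602
  f(2.160000) = -0.248617
  x_2 = 2.160000 - (-0.248617)×(2.160000 - 0.920000)/(-0.248617 - 0.335602)
       = 1.632313
Iteration 2:
  f(2.160000) = -0.248617
  f(1.632313) = 0.181952
  x_3 = 1.632313 - 0.181952×(1.632313 - 2.160000)/(0.181952 - (-0.248617))
       = 1.855306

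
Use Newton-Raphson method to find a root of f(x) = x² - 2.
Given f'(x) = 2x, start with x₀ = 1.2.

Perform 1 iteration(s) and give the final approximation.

f(x) = x² - 2
f'(x) = 2x
x₀ = 1.2

Newton-Raphson formula: x_{n+1} = x_n - f(x_n)/f'(x_n)

Iteration 1:
  f(1.200000) = -0.560000
  f'(1.200000) = 2.400000
  x_1 = 1.200000 - (-0.560000)/2.400000 = 1.433333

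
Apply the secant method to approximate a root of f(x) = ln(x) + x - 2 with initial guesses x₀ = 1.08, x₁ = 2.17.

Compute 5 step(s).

f(x) = ln(x) + x - 2
x₀ = 1.08, x₁ = 2.17

Secant formula: x_{n+1} = x_n - f(x_n)(x_n - x_{n-1})/(f(x_n) - f(x_{n-1}))

Iteration 1:
  f(1.080000) = -0.843039
  f(2.170000) = 0.944727
  x_2 = 2.170000 - 0.944727×(2.170000 - 1.080000)/(0.944727 - (-0.843039))
       = 1.594000
Iteration 2:
  f(2.170000) = 0.944727
  f(1.594000) = 0.060247
  x_3 = 1.594000 - 0.060247×(1.594000 - 2.170000)/(0.060247 - 0.944727)
       = 1.554766
Iteration 3:
  f(1.594000) = 0.060247
  f(1.554766) = -0.003910
  x_4 = 1.554766 - (-0.003910)×(1.554766 - 1.594000)/(-0.003910 - 0.060247)
       = 1.557156
Iteration 4:
  f(1.554766) = -0.003910
  f(1.557156) = 0.000018
  x_5 = 1.557156 - 0.000018×(1.557156 - 1.554766)/(0.000018 - (-0.003910))
       = 1.557146
Iteration 5:
  f(1.557156) = 0.000018
  f(1.557146) = 0.000000
  x_6 = 1.557146 - 0.000000×(1.557146 - 1.557156)/(0.000000 - 0.000018)
       = 1.557146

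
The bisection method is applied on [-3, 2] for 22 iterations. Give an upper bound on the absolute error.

Bisection error bound: |error| ≤ (b-a)/2^n
|error| ≤ (2 - (-3))/2^22 = 5/2^22
|error| ≤ 0.0000011921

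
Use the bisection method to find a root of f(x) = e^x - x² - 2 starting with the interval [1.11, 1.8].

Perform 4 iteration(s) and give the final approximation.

f(x) = e^x - x² - 2
Initial interval: [1.11, 1.8]

Iteration 1:
  c_1 = (1.110000 + 1.800000)/2 = 1.455000
  f(c_1) = f(1.455000) = 0.167458
  f(a) × f(c) < 0, new interval: [1.110000, 1.455000]
Iteration 2:
  c_2 = (1.110000 + 1.455000)/2 = 1.282500
  f(c_2) = f(1.282500) = -0.039164
  f(a) × f(c) ≥ 0, new interval: [1.282500, 1.455000]
Iteration 3:
  c_3 = (1.282500 + 1.455000)/2 = 1.368750
  f(c_3) = f(1.368750) = 0.056958
  f(a) × f(c) < 0, new interval: [1.282500, 1.368750]
Iteration 4:
  c_4 = (1.282500 + 1.368750)/2 = 1.325625
  f(c_4) = f(1.325625) = 0.007256
  f(a) × f(c) < 0, new interval: [1.282500, 1.325625]

After 4 iteration(s), the approximation is c_4 = 1.325625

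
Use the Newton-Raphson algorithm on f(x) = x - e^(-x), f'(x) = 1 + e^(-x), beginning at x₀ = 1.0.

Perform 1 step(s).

f(x) = x - e^(-x)
f'(x) = 1 + e^(-x)
x₀ = 1.0

Newton-Raphson formula: x_{n+1} = x_n - f(x_n)/f'(x_n)

Iteration 1:
  f(1.000000) = 0.632121
  f'(1.000000) = 1.367879
  x_1 = 1.000000 - 0.632121/1.367879 = 0.537883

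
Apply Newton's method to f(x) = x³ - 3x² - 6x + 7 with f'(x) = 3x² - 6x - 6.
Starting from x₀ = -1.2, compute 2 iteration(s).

f(x) = x³ - 3x² - 6x + 7
f'(x) = 3x² - 6x - 6
x₀ = -1.2

Newton-Raphson formula: x_{n+1} = x_n - f(x_n)/f'(x_n)

Iteration 1:
  f(-1.200000) = 8.152000
  f'(-1.200000) = 5.520000
  x_1 = -1.200000 - 8.152000/5.520000 = -2.676812
Iteration 2:
  f(-2.676812) = -17.615304
  f'(-2.676812) = 31.556830
  x_2 = -2.676812 - (-17.615304)/31.556830 = -2.118603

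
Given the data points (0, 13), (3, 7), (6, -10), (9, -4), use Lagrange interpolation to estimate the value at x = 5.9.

Lagrange interpolation formula:
P(x) = Σ yᵢ × Lᵢ(x)
where Lᵢ(x) = Π_{j≠i} (x - xⱼ)/(xᵢ - xⱼ)

L_0(5.9) = (5.9 - 3)/(0 - 3) × (5.9 - 6)/(0 - 6) × (5.9 - 9)/(0 - 9) = -0.005549
L_1(5.9) = (5.9 - 0)/(3 - 0) × (5.9 - 6)/(3 - 6) × (5.9 - 9)/(3 - 9) = 0.033870
L_2(5.9) = (5.9 - 0)/(6 - 0) × (5.9 - 3)/(6 - 3) × (5.9 - 9)/(6 - 9) = 0.982241
L_3(5.9) = (5.9 - 0)/(9 - 0) × (5.9 - 3)/(9 - 3) × (5.9 - 6)/(9 - 6) = -0.010562

P(5.9) = 13×L_0(5.9) + 7×L_1(5.9) + (-10)×L_2(5.9) + (-4)×L_3(5.9)
P(5.9) = -9.615210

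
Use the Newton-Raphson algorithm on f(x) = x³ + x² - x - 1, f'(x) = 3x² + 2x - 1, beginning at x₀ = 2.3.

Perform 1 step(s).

f(x) = x³ + x² - x - 1
f'(x) = 3x² + 2x - 1
x₀ = 2.3

Newton-Raphson formula: x_{n+1} = x_n - f(x_n)/f'(x_n)

Iteration 1:
  f(2.300000) = 14.157000
  f'(2.300000) = 19.470000
  x_1 = 2.300000 - 14.157000/19.470000 = 1.572881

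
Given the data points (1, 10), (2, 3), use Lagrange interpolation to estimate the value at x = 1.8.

Lagrange interpolation formula:
P(x) = Σ yᵢ × Lᵢ(x)
where Lᵢ(x) = Π_{j≠i} (x - xⱼ)/(xᵢ - xⱼ)

L_0(1.8) = (1.8 - 2)/(1 - 2) = 0.200000
L_1(1.8) = (1.8 - 1)/(2 - 1) = 0.800000

P(1.8) = 10×L_0(1.8) + 3×L_1(1.8)
P(1.8) = 4.400000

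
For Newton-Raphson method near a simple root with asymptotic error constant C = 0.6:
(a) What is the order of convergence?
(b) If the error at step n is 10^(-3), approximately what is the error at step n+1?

(a) Newton-Raphson has quadratic (order 2) convergence near simple roots.
    This means |e_{n+1}| ≈ C|e_n|².

(b) With |e_n| = 10^(-3) and C = 0.6:
    |e_{n+1}| ≈ 0.6 × (10^(-3))² = 0.6 × 10^(-6)

(a) 2 (quadratic); (b) |e_{n+1}| ≈ 6.000e-07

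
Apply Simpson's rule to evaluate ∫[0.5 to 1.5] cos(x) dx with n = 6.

f(x) = cos(x)
a = 0.5, b = 1.5, n = 6
h = (b - a)/n = 0.166667

Simpson's rule: (h/3)[f(x₀) + 4f(x₁) + 2f(x₂) + ... + f(xₙ)]

x_0 = 0.5000, f(x_0) = 0.877583, coefficient = 1
x_1 = 0.6667, f(x_1) = 0.785887, coefficient = 4
x_2 = 0.8333, f(x_2) = 0.672412, coefficient = 2
x_3 = 1.0000, f(x_3) = 0.540302, coefficient = 4
x_4 = 1.1667, f(x_4) = 0.393219, coefficient = 2
x_5 = 1.3333, f(x_5) = 0.235238, coefficient = 4
x_6 = 1.5000, f(x_6) = 0.070737, coefficient = 1

I ≈ (0.166667/3) × 9.325290 = 0.518072
Exact value: 0.518069
Error: 0.000002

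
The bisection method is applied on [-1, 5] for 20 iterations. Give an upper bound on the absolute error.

Bisection error bound: |error| ≤ (b-a)/2^n
|error| ≤ (5 - (-1))/2^20 = 6/2^20
|error| ≤ 0.0000057220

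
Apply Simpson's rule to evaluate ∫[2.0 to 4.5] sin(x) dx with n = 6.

f(x) = sin(x)
a = 2.0, b = 4.5, n = 6
h = (b - a)/n = 0.416667

Simpson's rule: (h/3)[f(x₀) + 4f(x₁) + 2f(x₂) + ... + f(xₙ)]

x_0 = 2.0000, f(x_0) = 0.909297, coefficient = 1
x_1 = 2.4167, f(x_1) = 0.663080, coefficient = 4
x_2 = 2.8333, f(x_2) = 0.303400, coefficient = 2
x_3 = 3.2500, f(x_3) = -0.108195, coefficient = 4
x_4 = 3.6667, f(x_4) = -0.501277, coefficient = 2
x_5 = 4.0833, f(x_5) = -0.808584, coefficient = 4
x_6 = 4.5000, f(x_6) = -0.977530, coefficient = 1

I ≈ (0.416667/3) × -1.478780 = -0.205386
Exact value: -0.205351
Error: 0.000035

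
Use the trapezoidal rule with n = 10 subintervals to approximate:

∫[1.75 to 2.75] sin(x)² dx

f(x) = sin(x)²
a = 1.75, b = 2.75, n = 10
h = (b - a)/n = 0.100000

Trapezoidal rule: (h/2)[f(x₀) + 2f(x₁) + 2f(x₂) + ... + f(xₙ)]

x_0 = 1.7500, f(x_0) = 0.968228, coefficient = 1
x_1 = 1.8500, f(x_1) = 0.924050, coefficient = 2
x_2 = 1.9500, f(x_2) = 0.862966, coefficient = 2
x_3 = 2.0500, f(x_3) = 0.787412, coefficient = 2
x_4 = 2.1500, f(x_4) = 0.700400, coefficient = 2
x_5 = 2.2500, f(x_5) = 0.605398, coefficient = 2
x_6 = 2.3500, f(x_6) = 0.506194, coefficient = 2
x_7 = 2.4500, f(x_7) = 0.406744, coefficient = 2
x_8 = 2.5500, f(x_8) = 0.311011, coefficient = 2
x_9 = 2.6500, f(x_9) = 0.222813, coefficient = 2
x_10 = 2.7500, f(x_10) = 0.145665, coefficient = 1

I ≈ (0.100000/2) × 11.767869 = 0.588393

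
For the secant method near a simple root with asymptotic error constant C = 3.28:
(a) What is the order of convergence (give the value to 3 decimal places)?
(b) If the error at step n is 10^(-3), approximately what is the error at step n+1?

(a) Secant method has superlinear convergence with order φ = (1+√5)/2 ≈ 1.618.
    This means |e_{n+1}| ≈ C|e_n|^1.618.

(b) With |e_n| = 10^(-3) and C = 3.28:
    |e_{n+1}| ≈ 3.28 × (10^(-3))^1.618 = 3.28 × 10^(-4.85)

(a) ≈ 1.618 (golden ratio); (b) |e_{n+1}| ≈ 4.590e-05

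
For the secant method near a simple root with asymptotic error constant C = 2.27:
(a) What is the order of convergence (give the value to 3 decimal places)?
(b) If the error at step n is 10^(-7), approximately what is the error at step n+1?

(a) Secant method has superlinear convergence with order φ = (1+√5)/2 ≈ 1.618.
    This means |e_{n+1}| ≈ C|e_n|^1.618.

(b) With |e_n| = 10^(-7) and C = 2.27:
    |e_{n+1}| ≈ 2.27 × (10^(-7))^1.618 = 2.27 × 10^(-11.33)

(a) ≈ 1.618 (golden ratio); (b) |e_{n+1}| ≈ 1.071e-11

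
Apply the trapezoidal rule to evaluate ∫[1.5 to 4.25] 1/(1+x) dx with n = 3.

f(x) = 1/(1+x)
a = 1.5, b = 4.25, n = 3
h = (b - a)/n = 0.916667

Trapezoidal rule: (h/2)[f(x₀) + 2f(x₁) + 2f(x₂) + ... + f(xₙ)]

x_0 = 1.5000, f(x_0) = 0.400000, coefficient = 1
x_1 = 2.4167, f(x_1) = 0.292683, coefficient = 2
x_2 = 3.3333, f(x_2) = 0.230769, coefficient = 2
x_3 = 4.2500, f(x_3) = 0.190476, coefficient = 1

I ≈ (0.916667/2) × 1.637381 = 0.750466
Exact value: 0.741937
Error: 0.008529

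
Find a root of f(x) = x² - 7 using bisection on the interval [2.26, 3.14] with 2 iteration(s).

f(x) = x² - 7
Initial interval: [2.26, 3.14]

Iteration 1:
  c_1 = (2.260000 + 3.140000)/2 = 2.700000
  f(c_1) = f(2.700000) = 0.290000
  f(a) × f(c) < 0, new interval: [2.260000, 2.700000]
Iteration 2:
  c_2 = (2.260000 + 2.700000)/2 = 2.480000
  f(c_2) = f(2.480000) = -0.849600
  f(a) × f(c) ≥ 0, new interval: [2.480000, 2.700000]

After 2 iteration(s), the approximation is c_2 = 2.480000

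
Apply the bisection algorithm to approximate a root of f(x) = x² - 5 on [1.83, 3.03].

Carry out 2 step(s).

f(x) = x² - 5
Initial interval: [1.83, 3.03]

Iteration 1:
  c_1 = (1.830000 + 3.030000)/2 = 2.430000
  f(c_1) = f(2.430000) = 0.904900
  f(a) × f(c) < 0, new interval: [1.830000, 2.430000]
Iteration 2:
  c_2 = (1.830000 + 2.430000)/2 = 2.130000
  f(c_2) = f(2.130000) = -0.463100
  f(a) × f(c) ≥ 0, new interval: [2.130000, 2.430000]

After 2 iteration(s), the approximation is c_2 = 2.130000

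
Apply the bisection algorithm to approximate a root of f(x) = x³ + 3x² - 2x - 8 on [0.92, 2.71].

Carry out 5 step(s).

f(x) = x³ + 3x² - 2x - 8
Initial interval: [0.92, 2.71]

Iteration 1:
  c_1 = (0.920000 + 2.710000)/2 = 1.815000
  f(c_1) = f(1.815000) = 4.231693
  f(a) × f(c) < 0, new interval: [0.920000, 1.815000]
Iteration 2:
  c_2 = (0.920000 + 1.815000)/2 = 1.367500
  f(c_2) = f(1.367500) = -2.567529
  f(a) × f(c) ≥ 0, new interval: [1.367500, 1.815000]
Iteration 3:
  c_3 = (1.367500 + 1.815000)/2 = 1.591250
  f(c_3) = f(1.591250) = 0.442897
  f(a) × f(c) < 0, new interval: [1.367500, 1.591250]
Iteration 4:
  c_4 = (1.367500 + 1.591250)/2 = 1.479375
  f(c_4) = f(1.479375) = -1.155412
  f(a) × f(c) ≥ 0, new interval: [1.479375, 1.591250]
Iteration 5:
  c_5 = (1.479375 + 1.591250)/2 = 1.535313
  f(c_5) = f(1.535313) = -0.380057
  f(a) × f(c) ≥ 0, new interval: [1.535313, 1.591250]

After 5 iteration(s), the approximation is c_5 = 1.535313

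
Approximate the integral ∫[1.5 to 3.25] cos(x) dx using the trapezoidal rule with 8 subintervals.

f(x) = cos(x)
a = 1.5, b = 3.25, n = 8
h = (b - a)/n = 0.218750

Trapezoidal rule: (h/2)[f(x₀) + 2f(x₁) + 2f(x₂) + ... + f(xₙ)]

x_0 = 1.5000, f(x_0) = 0.070737, coefficient = 1
x_1 = 1.7188, f(x_1) = -0.147414, coefficient = 2
x_2 = 1.9375, f(x_2) = -0.358540, coefficient = 2
x_3 = 2.1562, f(x_3) = -0.552578, coefficient = 2
x_4 = 2.3750, f(x_4) = -0.720278, coefficient = 2
x_5 = 2.5938, f(x_5) = -0.853650, coefficient = 2
x_6 = 2.8125, f(x_6) = -0.946336, coefficient = 2
x_7 = 3.0312, f(x_7) = -0.993918, coefficient = 2
x_8 = 3.2500, f(x_8) = -0.994130, coefficient = 1

I ≈ (0.218750/2) × -10.068823 = -1.101278
Exact value: -1.105690
Error: 0.004413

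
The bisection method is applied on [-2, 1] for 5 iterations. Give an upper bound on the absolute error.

Bisection error bound: |error| ≤ (b-a)/2^n
|error| ≤ (1 - (-2))/2^5 = 3/2^5
|error| ≤ 0.0937500000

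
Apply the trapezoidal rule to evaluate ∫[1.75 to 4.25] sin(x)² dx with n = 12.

f(x) = sin(x)²
a = 1.75, b = 4.25, n = 12
h = (b - a)/n = 0.208333

Trapezoidal rule: (h/2)[f(x₀) + 2f(x₁) + 2f(x₂) + ... + f(xₙ)]

x_0 = 1.7500, f(x_0) = 0.968228, coefficient = 1
x_1 = 1.9583, f(x_1) = 0.857185, coefficient = 2
x_2 = 2.1667, f(x_2) = 0.685022, coefficient = 2
x_3 = 2.3750, f(x_3) = 0.481199, coefficient = 2
x_4 = 2.5833, f(x_4) = 0.280593, coefficient = 2
x_5 = 2.7917, f(x_5) = 0.117531, coefficient = 2
x_6 = 3.0000, f(x_6) = 0.019915, coefficient = 2
x_7 = 3.2083, f(x_7) = 0.004448, coefficient = 2
x_8 = 3.4167, f(x_8) = 0.073776, coefficient = 2
x_9 = 3.6250, f(x_9) = 0.216038, coefficient = 2
x_10 = 3.8333, f(x_10) = 0.406889, coefficient = 2
x_11 = 4.0417, f(x_11) = 0.613673, coefficient = 2
x_12 = 4.2500, f(x_12) = 0.801006, coefficient = 1

I ≈ (0.208333/2) × 9.281772 = 0.966851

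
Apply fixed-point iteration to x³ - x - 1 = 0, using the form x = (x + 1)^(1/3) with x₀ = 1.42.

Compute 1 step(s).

Equation: x³ - x - 1 = 0
Fixed-point form: x = (x + 1)^(1/3)
x₀ = 1.42

x_1 = g(1.420000) = 1.342575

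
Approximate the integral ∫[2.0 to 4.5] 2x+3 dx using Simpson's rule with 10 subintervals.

f(x) = 2x+3
a = 2.0, b = 4.5, n = 10
h = (b - a)/n = 0.250000

Simpson's rule: (h/3)[f(x₀) + 4f(x₁) + 2f(x₂) + ... + f(xₙ)]

x_0 = 2.0000, f(x_0) = 7.000000, coefficient = 1
x_1 = 2.2500, f(x_1) = 7.500000, coefficient = 4
x_2 = 2.5000, f(x_2) = 8.000000, coefficient = 2
x_3 = 2.7500, f(x_3) = 8.500000, coefficient = 4
x_4 = 3.0000, f(x_4) = 9.000000, coefficient = 2
x_5 = 3.2500, f(x_5) = 9.500000, coefficient = 4
x_6 = 3.5000, f(x_6) = 10.000000, coefficient = 2
x_7 = 3.7500, f(x_7) = 10.500000, coefficient = 4
x_8 = 4.0000, f(x_8) = 11.000000, coefficient = 2
x_9 = 4.2500, f(x_9) = 11.500000, coefficient = 4
x_10 = 4.5000, f(x_10) = 12.000000, coefficient = 1

I ≈ (0.250000/3) × 285.000000 = 23.750000
Exact value: 23.750000
Error: 0.000000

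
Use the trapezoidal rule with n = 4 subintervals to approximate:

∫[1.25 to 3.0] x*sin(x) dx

f(x) = x*sin(x)
a = 1.25, b = 3.0, n = 4
h = (b - a)/n = 0.437500

Trapezoidal rule: (h/2)[f(x₀) + 2f(x₁) + 2f(x₂) + ... + f(xₙ)]

x_0 = 1.2500, f(x_0) = 1.186231, coefficient = 1
x_1 = 1.6875, f(x_1) = 1.676021, coefficient = 2
x_2 = 2.1250, f(x_2) = 1.806930, coefficient = 2
x_3 = 2.5625, f(x_3) = 1.402366, coefficient = 2
x_4 = 3.0000, f(x_4) = 0.423360, coefficient = 1

I ≈ (0.437500/2) × 11.380224 = 2.489424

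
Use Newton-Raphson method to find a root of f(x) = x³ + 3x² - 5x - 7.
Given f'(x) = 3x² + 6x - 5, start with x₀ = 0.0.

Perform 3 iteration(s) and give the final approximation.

f(x) = x³ + 3x² - 5x - 7
f'(x) = 3x² + 6x - 5
x₀ = 0.0

Newton-Raphson formula: x_{n+1} = x_n - f(x_n)/f'(x_n)

Iteration 1:
  f(0.000000) = -7.000000
  f'(0.000000) = -5.000000
  x_1 = 0.000000 - (-7.000000)/(-5.000000) = -1.400000
Iteration 2:
  f(-1.400000) = 3.136000
  f'(-1.400000) = -7.520000
  x_2 = -1.400000 - 3.136000/(-7.520000) = -0.982979
Iteration 3:
  f(-0.982979) = -0.136165
  f'(-0.982979) = -7.999131
  x_3 = -0.982979 - (-0.136165)/(-7.999131) = -1.000001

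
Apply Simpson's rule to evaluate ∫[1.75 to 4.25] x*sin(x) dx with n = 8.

f(x) = x*sin(x)
a = 1.75, b = 4.25, n = 8
h = (b - a)/n = 0.312500

Simpson's rule: (h/3)[f(x₀) + 4f(x₁) + 2f(x₂) + ... + f(xₙ)]

x_0 = 1.7500, f(x_0) = 1.721975, coefficient = 1
x_1 = 2.0625, f(x_1) = 1.818155, coefficient = 4
x_2 = 2.3750, f(x_2) = 1.647502, coefficient = 2
x_3 = 2.6875, f(x_3) = 1.178864, coefficient = 4
x_4 = 3.0000, f(x_4) = 0.423360, coefficient = 2
x_5 = 3.3125, f(x_5) = -0.563379, coefficient = 4
x_6 = 3.6250, f(x_6) = -1.684896, coefficient = 2
x_7 = 3.9375, f(x_7) = -2.813339, coefficient = 4
x_8 = 4.2500, f(x_8) = -3.803705, coefficient = 1

I ≈ (0.312500/3) × -2.828589 = -0.294645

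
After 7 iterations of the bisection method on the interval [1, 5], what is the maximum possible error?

Bisection error bound: |error| ≤ (b-a)/2^n
|error| ≤ (5 - 1)/2^7 = 4/2^7
|error| ≤ 0.0312500000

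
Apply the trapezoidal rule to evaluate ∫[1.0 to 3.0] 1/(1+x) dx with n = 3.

f(x) = 1/(1+x)
a = 1.0, b = 3.0, n = 3
h = (b - a)/n = 0.666667

Trapezoidal rule: (h/2)[f(x₀) + 2f(x₁) + 2f(x₂) + ... + f(xₙ)]

x_0 = 1.0000, f(x_0) = 0.500000, coefficient = 1
x_1 = 1.6667, f(x_1) = 0.375000, coefficient = 2
x_2 = 2.3333, f(x_2) = 0.300000, coefficient = 2
x_3 = 3.0000, f(x_3) = 0.250000, coefficient = 1

I ≈ (0.666667/2) × 2.100000 = 0.700000
Exact value: 0.693147
Error: 0.006853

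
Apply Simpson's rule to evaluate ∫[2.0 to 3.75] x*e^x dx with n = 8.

f(x) = x*e^x
a = 2.0, b = 3.75, n = 8
h = (b - a)/n = 0.218750

Simpson's rule: (h/3)[f(x₀) + 4f(x₁) + 2f(x₂) + ... + f(xₙ)]

x_0 = 2.0000, f(x_0) = 14.778112, coefficient = 1
x_1 = 2.2188, f(x_1) = 20.403245, coefficient = 4
x_2 = 2.4375, f(x_2) = 27.895710, coefficient = 2
x_3 = 2.6562, f(x_3) = 37.832380, coefficient = 4
x_4 = 2.8750, f(x_4) = 50.960594, coefficient = 2
x_5 = 3.0938, f(x_5) = 68.247032, coefficient = 4
x_6 = 3.3125, f(x_6) = 90.940295, coefficient = 2
x_7 = 3.5312, f(x_7) = 120.650980, coefficient = 4
x_8 = 3.7500, f(x_8) = 159.454058, coefficient = 1

I ≈ (0.218750/3) × 1502.359920 = 109.547077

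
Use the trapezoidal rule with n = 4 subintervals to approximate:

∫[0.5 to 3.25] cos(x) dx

f(x) = cos(x)
a = 0.5, b = 3.25, n = 4
h = (b - a)/n = 0.687500

Trapezoidal rule: (h/2)[f(x₀) + 2f(x₁) + 2f(x₂) + ... + f(xₙ)]

x_0 = 0.5000, f(x_0) = 0.877583, coefficient = 1
x_1 = 1.1875, f(x_1) = 0.373980, coefficient = 2
x_2 = 1.8750, f(x_2) = -0.299534, coefficient = 2
x_3 = 2.5625, f(x_3) = -0.836960, coefficient = 2
x_4 = 3.2500, f(x_4) = -0.994130, coefficient = 1

I ≈ (0.687500/2) × -1.641574 = -0.564291
Exact value: -0.587621
Error: 0.023330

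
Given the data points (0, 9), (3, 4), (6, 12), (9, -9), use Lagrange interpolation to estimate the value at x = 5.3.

Lagrange interpolation formula:
P(x) = Σ yᵢ × Lᵢ(x)
where Lᵢ(x) = Π_{j≠i} (x - xⱼ)/(xᵢ - xⱼ)

L_0(5.3) = (5.3 - 3)/(0 - 3) × (5.3 - 6)/(0 - 6) × (5.3 - 9)/(0 - 9) = -0.036772
L_1(5.3) = (5.3 - 0)/(3 - 0) × (5.3 - 6)/(3 - 6) × (5.3 - 9)/(3 - 9) = 0.254204
L_2(5.3) = (5.3 - 0)/(6 - 0) × (5.3 - 3)/(6 - 3) × (5.3 - 9)/(6 - 9) = 0.835241
L_3(5.3) = (5.3 - 0)/(9 - 0) × (5.3 - 3)/(9 - 3) × (5.3 - 6)/(9 - 6) = -0.052673

P(5.3) = 9×L_0(5.3) + 4×L_1(5.3) + 12×L_2(5.3) + (-9)×L_3(5.3)
P(5.3) = 11.182815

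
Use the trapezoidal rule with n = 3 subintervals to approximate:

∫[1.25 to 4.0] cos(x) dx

f(x) = cos(x)
a = 1.25, b = 4.0, n = 3
h = (b - a)/n = 0.916667

Trapezoidal rule: (h/2)[f(x₀) + 2f(x₁) + 2f(x₂) + ... + f(xₙ)]

x_0 = 1.2500, f(x_0) = 0.315322, coefficient = 1
x_1 = 2.1667, f(x_1) = -0.561229, coefficient = 2
x_2 = 3.0833, f(x_2) = -0.998303, coefficient = 2
x_3 = 4.0000, f(x_3) = -0.653644, coefficient = 1

I ≈ (0.916667/2) × -3.457387 = -1.584636
Exact value: -1.705787
Error: 0.121152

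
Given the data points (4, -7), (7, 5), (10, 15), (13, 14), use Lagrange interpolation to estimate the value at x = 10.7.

Lagrange interpolation formula:
P(x) = Σ yᵢ × Lᵢ(x)
where Lᵢ(x) = Π_{j≠i} (x - xⱼ)/(xᵢ - xⱼ)

L_0(10.7) = (10.7 - 7)/(4 - 7) × (10.7 - 10)/(4 - 10) × (10.7 - 13)/(4 - 13) = 0.036772
L_1(10.7) = (10.7 - 4)/(7 - 4) × (10.7 - 10)/(7 - 10) × (10.7 - 13)/(7 - 13) = -0.199759
L_2(10.7) = (10.7 - 4)/(10 - 4) × (10.7 - 7)/(10 - 7) × (10.7 - 13)/(10 - 13) = 1.055870
L_3(10.7) = (10.7 - 4)/(13 - 4) × (10.7 - 7)/(13 - 7) × (10.7 - 10)/(13 - 10) = 0.107117

P(10.7) = (-7)×L_0(10.7) + 5×L_1(10.7) + 15×L_2(10.7) + 14×L_3(10.7)
P(10.7) = 16.081500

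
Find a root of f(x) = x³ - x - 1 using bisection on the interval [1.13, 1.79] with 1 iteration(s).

f(x) = x³ - x - 1
Initial interval: [1.13, 1.79]

Iteration 1:
  c_1 = (1.130000 + 1.790000)/2 = 1.460000
  f(c_1) = f(1.460000) = 0.652136
  f(a) × f(c) < 0, new interval: [1.130000, 1.460000]

After 1 iteration(s), the approximation is c_1 = 1.460000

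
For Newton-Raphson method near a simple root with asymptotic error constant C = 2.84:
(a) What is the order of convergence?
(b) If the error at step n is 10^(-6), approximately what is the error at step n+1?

(a) Newton-Raphson has quadratic (order 2) convergence near simple roots.
    This means |e_{n+1}| ≈ C|e_n|².

(b) With |e_n| = 10^(-6) and C = 2.84:
    |e_{n+1}| ≈ 2.84 × (10^(-6))² = 2.84 × 10^(-12)

(a) 2 (quadratic); (b) |e_{n+1}| ≈ 2.840e-12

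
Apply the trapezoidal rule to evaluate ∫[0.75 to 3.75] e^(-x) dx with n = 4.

f(x) = e^(-x)
a = 0.75, b = 3.75, n = 4
h = (b - a)/n = 0.750000

Trapezoidal rule: (h/2)[f(x₀) + 2f(x₁) + 2f(x₂) + ... + f(xₙ)]

x_0 = 0.7500, f(x_0) = 0.472367, coefficient = 1
x_1 = 1.5000, f(x_1) = 0.223130, coefficient = 2
x_2 = 2.2500, f(x_2) = 0.105399, coefficient = 2
x_3 = 3.0000, f(x_3) = 0.049787, coefficient = 2
x_4 = 3.7500, f(x_4) = 0.023518, coefficient = 1

I ≈ (0.750000/2) × 1.252517 = 0.469694
Exact value: 0.448849
Error: 0.020845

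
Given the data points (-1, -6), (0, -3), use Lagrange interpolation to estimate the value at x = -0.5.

Lagrange interpolation formula:
P(x) = Σ yᵢ × Lᵢ(x)
where Lᵢ(x) = Π_{j≠i} (x - xⱼ)/(xᵢ - xⱼ)

L_0(-0.5) = (-0.5 - 0)/(-1 - 0) = 0.500000
L_1(-0.5) = (-0.5 - (-1))/(0 - (-1)) = 0.500000

P(-0.5) = (-6)×L_0(-0.5) + (-3)×L_1(-0.5)
P(-0.5) = -4.500000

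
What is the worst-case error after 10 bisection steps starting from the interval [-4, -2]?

Bisection error bound: |error| ≤ (b-a)/2^n
|error| ≤ (-2 - (-4))/2^10 = 2/2^10
|error| ≤ 0.0019531250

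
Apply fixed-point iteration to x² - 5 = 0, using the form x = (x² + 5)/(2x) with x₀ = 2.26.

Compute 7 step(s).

Equation: x² - 5 = 0
Fixed-point form: x = (x² + 5)/(2x)
x₀ = 2.26

x_1 = g(2.260000) = 2.236195
x_2 = g(2.236195) = 2.236068
x_3 = g(2.236068) = 2.236068
x_4 = g(2.236068) = 2.236068
x_5 = g(2.236068) = 2.236068
x_6 = g(2.236068) = 2.236068
x_7 = g(2.236068) = 2.236068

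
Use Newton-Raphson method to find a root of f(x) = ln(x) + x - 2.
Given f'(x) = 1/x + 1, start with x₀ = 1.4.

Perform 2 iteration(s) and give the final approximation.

f(x) = ln(x) + x - 2
f'(x) = 1/x + 1
x₀ = 1.4

Newton-Raphson formula: x_{n+1} = x_n - f(x_n)/f'(x_n)

Iteration 1:
  f(1.400000) = -0.263528
  f'(1.400000) = 1.714286
  x_1 = 1.400000 - (-0.263528)/1.714286 = 1.553725
Iteration 2:
  f(1.553725) = -0.005621
  f'(1.553725) = 1.643615
  x_2 = 1.553725 - (-0.005621)/1.643615 = 1.557144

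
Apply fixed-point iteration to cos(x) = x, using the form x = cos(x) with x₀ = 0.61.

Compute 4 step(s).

Equation: cos(x) = x
Fixed-point form: x = cos(x)
x₀ = 0.61

x_1 = g(0.610000) = 0.819648
x_2 = g(0.819648) = 0.682479
x_3 = g(0.682479) = 0.776012
x_4 = g(0.776012) = 0.713713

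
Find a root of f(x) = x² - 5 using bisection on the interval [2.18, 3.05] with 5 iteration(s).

f(x) = x² - 5
Initial interval: [2.18, 3.05]

Iteration 1:
  c_1 = (2.180000 + 3.050000)/2 = 2.615000
  f(c_1) = f(2.615000) = 1.838225
  f(a) × f(c) < 0, new interval: [2.180000, 2.615000]
Iteration 2:
  c_2 = (2.180000 + 2.615000)/2 = 2.397500
  f(c_2) = f(2.397500) = 0.748006
  f(a) × f(c) < 0, new interval: [2.180000, 2.397500]
Iteration 3:
  c_3 = (2.180000 + 2.397500)/2 = 2.288750
  f(c_3) = f(2.288750) = 0.238377
  f(a) × f(c) < 0, new interval: [2.180000, 2.288750]
Iteration 4:
  c_4 = (2.180000 + 2.288750)/2 = 2.234375
  f(c_4) = f(2.234375) = -0.007568
  f(a) × f(c) ≥ 0, new interval: [2.234375, 2.288750]
Iteration 5:
  c_5 = (2.234375 + 2.288750)/2 = 2.261563
  f(c_5) = f(2.261563) = 0.114665
  f(a) × f(c) < 0, new interval: [2.234375, 2.261563]

After 5 iteration(s), the approximation is c_5 = 2.261563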